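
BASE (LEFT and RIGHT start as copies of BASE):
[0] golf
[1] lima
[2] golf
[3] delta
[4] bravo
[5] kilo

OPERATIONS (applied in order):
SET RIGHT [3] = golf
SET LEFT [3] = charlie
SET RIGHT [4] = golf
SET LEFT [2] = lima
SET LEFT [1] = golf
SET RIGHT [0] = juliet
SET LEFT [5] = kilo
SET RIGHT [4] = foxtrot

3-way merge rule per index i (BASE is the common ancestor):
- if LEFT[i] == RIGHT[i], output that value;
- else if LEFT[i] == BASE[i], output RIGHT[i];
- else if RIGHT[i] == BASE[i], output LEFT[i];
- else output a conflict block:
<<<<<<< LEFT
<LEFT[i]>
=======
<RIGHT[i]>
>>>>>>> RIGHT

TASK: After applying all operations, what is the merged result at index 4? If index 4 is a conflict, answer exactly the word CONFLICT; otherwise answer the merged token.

Answer: foxtrot

Derivation:
Final LEFT:  [golf, golf, lima, charlie, bravo, kilo]
Final RIGHT: [juliet, lima, golf, golf, foxtrot, kilo]
i=0: L=golf=BASE, R=juliet -> take RIGHT -> juliet
i=1: L=golf, R=lima=BASE -> take LEFT -> golf
i=2: L=lima, R=golf=BASE -> take LEFT -> lima
i=3: BASE=delta L=charlie R=golf all differ -> CONFLICT
i=4: L=bravo=BASE, R=foxtrot -> take RIGHT -> foxtrot
i=5: L=kilo R=kilo -> agree -> kilo
Index 4 -> foxtrot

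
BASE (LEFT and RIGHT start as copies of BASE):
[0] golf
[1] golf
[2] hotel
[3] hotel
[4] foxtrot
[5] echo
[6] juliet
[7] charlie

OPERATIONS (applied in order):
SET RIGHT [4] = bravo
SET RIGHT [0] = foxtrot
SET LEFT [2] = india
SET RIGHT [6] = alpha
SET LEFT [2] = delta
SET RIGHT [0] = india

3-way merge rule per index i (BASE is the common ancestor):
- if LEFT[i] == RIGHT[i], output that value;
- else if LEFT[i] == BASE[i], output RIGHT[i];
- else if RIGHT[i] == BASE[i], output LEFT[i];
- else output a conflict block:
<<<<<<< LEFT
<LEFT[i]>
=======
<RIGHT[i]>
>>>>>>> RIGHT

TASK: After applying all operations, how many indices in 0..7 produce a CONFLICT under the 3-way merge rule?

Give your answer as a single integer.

Answer: 0

Derivation:
Final LEFT:  [golf, golf, delta, hotel, foxtrot, echo, juliet, charlie]
Final RIGHT: [india, golf, hotel, hotel, bravo, echo, alpha, charlie]
i=0: L=golf=BASE, R=india -> take RIGHT -> india
i=1: L=golf R=golf -> agree -> golf
i=2: L=delta, R=hotel=BASE -> take LEFT -> delta
i=3: L=hotel R=hotel -> agree -> hotel
i=4: L=foxtrot=BASE, R=bravo -> take RIGHT -> bravo
i=5: L=echo R=echo -> agree -> echo
i=6: L=juliet=BASE, R=alpha -> take RIGHT -> alpha
i=7: L=charlie R=charlie -> agree -> charlie
Conflict count: 0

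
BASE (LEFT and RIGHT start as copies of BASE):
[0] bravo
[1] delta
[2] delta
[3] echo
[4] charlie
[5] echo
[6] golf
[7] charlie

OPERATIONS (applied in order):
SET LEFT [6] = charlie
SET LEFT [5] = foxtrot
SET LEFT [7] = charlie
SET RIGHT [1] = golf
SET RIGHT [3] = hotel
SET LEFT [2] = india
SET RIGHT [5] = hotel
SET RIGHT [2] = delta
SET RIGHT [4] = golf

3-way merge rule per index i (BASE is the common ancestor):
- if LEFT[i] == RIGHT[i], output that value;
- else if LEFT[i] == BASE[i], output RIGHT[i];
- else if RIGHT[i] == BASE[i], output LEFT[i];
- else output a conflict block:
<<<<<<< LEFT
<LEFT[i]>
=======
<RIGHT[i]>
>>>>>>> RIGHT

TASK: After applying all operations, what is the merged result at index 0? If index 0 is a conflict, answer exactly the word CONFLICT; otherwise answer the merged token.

Answer: bravo

Derivation:
Final LEFT:  [bravo, delta, india, echo, charlie, foxtrot, charlie, charlie]
Final RIGHT: [bravo, golf, delta, hotel, golf, hotel, golf, charlie]
i=0: L=bravo R=bravo -> agree -> bravo
i=1: L=delta=BASE, R=golf -> take RIGHT -> golf
i=2: L=india, R=delta=BASE -> take LEFT -> india
i=3: L=echo=BASE, R=hotel -> take RIGHT -> hotel
i=4: L=charlie=BASE, R=golf -> take RIGHT -> golf
i=5: BASE=echo L=foxtrot R=hotel all differ -> CONFLICT
i=6: L=charlie, R=golf=BASE -> take LEFT -> charlie
i=7: L=charlie R=charlie -> agree -> charlie
Index 0 -> bravo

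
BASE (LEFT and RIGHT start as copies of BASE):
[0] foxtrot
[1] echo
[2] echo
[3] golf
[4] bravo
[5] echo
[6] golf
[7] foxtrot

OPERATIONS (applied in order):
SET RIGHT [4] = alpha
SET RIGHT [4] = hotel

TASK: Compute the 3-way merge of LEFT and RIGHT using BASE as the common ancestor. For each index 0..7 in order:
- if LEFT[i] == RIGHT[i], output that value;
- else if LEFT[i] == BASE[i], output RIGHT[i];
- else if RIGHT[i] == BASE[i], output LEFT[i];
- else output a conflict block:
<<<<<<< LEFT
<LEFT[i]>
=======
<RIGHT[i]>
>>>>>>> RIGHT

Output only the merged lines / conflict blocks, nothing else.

Final LEFT:  [foxtrot, echo, echo, golf, bravo, echo, golf, foxtrot]
Final RIGHT: [foxtrot, echo, echo, golf, hotel, echo, golf, foxtrot]
i=0: L=foxtrot R=foxtrot -> agree -> foxtrot
i=1: L=echo R=echo -> agree -> echo
i=2: L=echo R=echo -> agree -> echo
i=3: L=golf R=golf -> agree -> golf
i=4: L=bravo=BASE, R=hotel -> take RIGHT -> hotel
i=5: L=echo R=echo -> agree -> echo
i=6: L=golf R=golf -> agree -> golf
i=7: L=foxtrot R=foxtrot -> agree -> foxtrot

Answer: foxtrot
echo
echo
golf
hotel
echo
golf
foxtrot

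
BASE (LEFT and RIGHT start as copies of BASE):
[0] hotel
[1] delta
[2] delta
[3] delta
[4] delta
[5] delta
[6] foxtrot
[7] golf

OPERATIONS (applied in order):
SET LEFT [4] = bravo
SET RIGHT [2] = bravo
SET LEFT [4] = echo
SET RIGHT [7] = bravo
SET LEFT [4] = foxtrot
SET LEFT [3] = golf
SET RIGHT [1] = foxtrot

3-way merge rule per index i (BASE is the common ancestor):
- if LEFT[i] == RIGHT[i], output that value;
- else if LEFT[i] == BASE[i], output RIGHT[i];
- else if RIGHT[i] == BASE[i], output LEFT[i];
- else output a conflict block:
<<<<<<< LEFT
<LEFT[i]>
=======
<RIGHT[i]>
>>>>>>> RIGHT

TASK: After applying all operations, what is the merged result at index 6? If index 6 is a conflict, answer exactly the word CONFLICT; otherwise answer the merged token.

Answer: foxtrot

Derivation:
Final LEFT:  [hotel, delta, delta, golf, foxtrot, delta, foxtrot, golf]
Final RIGHT: [hotel, foxtrot, bravo, delta, delta, delta, foxtrot, bravo]
i=0: L=hotel R=hotel -> agree -> hotel
i=1: L=delta=BASE, R=foxtrot -> take RIGHT -> foxtrot
i=2: L=delta=BASE, R=bravo -> take RIGHT -> bravo
i=3: L=golf, R=delta=BASE -> take LEFT -> golf
i=4: L=foxtrot, R=delta=BASE -> take LEFT -> foxtrot
i=5: L=delta R=delta -> agree -> delta
i=6: L=foxtrot R=foxtrot -> agree -> foxtrot
i=7: L=golf=BASE, R=bravo -> take RIGHT -> bravo
Index 6 -> foxtrot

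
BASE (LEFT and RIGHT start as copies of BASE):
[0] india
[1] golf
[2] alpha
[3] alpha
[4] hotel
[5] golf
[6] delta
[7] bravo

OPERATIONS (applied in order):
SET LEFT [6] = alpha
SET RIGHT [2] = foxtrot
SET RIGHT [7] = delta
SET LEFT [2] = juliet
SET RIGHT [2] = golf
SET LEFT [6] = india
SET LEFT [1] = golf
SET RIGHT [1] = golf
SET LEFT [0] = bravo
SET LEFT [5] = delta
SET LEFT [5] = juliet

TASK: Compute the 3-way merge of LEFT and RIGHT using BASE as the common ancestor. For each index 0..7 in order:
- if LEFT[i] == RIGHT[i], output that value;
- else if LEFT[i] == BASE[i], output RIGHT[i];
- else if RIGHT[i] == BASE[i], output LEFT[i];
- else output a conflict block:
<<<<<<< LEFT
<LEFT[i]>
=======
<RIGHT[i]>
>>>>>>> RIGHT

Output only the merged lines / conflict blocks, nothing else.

Final LEFT:  [bravo, golf, juliet, alpha, hotel, juliet, india, bravo]
Final RIGHT: [india, golf, golf, alpha, hotel, golf, delta, delta]
i=0: L=bravo, R=india=BASE -> take LEFT -> bravo
i=1: L=golf R=golf -> agree -> golf
i=2: BASE=alpha L=juliet R=golf all differ -> CONFLICT
i=3: L=alpha R=alpha -> agree -> alpha
i=4: L=hotel R=hotel -> agree -> hotel
i=5: L=juliet, R=golf=BASE -> take LEFT -> juliet
i=6: L=india, R=delta=BASE -> take LEFT -> india
i=7: L=bravo=BASE, R=delta -> take RIGHT -> delta

Answer: bravo
golf
<<<<<<< LEFT
juliet
=======
golf
>>>>>>> RIGHT
alpha
hotel
juliet
india
delta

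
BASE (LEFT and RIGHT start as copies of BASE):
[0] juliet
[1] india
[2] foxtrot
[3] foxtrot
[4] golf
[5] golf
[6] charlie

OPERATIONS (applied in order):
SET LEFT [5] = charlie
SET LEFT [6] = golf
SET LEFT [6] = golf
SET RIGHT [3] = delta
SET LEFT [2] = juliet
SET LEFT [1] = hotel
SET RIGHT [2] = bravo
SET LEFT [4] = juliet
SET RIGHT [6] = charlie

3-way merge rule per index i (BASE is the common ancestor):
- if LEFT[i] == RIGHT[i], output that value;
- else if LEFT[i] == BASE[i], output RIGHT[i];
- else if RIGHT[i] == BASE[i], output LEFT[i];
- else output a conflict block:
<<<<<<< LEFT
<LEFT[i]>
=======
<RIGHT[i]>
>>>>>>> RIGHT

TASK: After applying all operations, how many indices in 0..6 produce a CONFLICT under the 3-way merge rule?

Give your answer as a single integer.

Answer: 1

Derivation:
Final LEFT:  [juliet, hotel, juliet, foxtrot, juliet, charlie, golf]
Final RIGHT: [juliet, india, bravo, delta, golf, golf, charlie]
i=0: L=juliet R=juliet -> agree -> juliet
i=1: L=hotel, R=india=BASE -> take LEFT -> hotel
i=2: BASE=foxtrot L=juliet R=bravo all differ -> CONFLICT
i=3: L=foxtrot=BASE, R=delta -> take RIGHT -> delta
i=4: L=juliet, R=golf=BASE -> take LEFT -> juliet
i=5: L=charlie, R=golf=BASE -> take LEFT -> charlie
i=6: L=golf, R=charlie=BASE -> take LEFT -> golf
Conflict count: 1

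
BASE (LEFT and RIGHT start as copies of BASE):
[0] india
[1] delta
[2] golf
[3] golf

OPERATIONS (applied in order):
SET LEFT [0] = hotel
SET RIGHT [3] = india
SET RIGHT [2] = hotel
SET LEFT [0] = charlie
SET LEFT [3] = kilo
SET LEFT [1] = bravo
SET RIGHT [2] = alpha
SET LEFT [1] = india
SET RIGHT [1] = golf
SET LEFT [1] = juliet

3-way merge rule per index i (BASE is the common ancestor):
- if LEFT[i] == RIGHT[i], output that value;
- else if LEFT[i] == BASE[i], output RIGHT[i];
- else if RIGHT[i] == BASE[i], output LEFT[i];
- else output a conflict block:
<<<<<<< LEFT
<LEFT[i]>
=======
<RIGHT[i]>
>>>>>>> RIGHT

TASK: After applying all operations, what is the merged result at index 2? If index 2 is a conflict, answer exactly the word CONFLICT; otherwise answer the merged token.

Answer: alpha

Derivation:
Final LEFT:  [charlie, juliet, golf, kilo]
Final RIGHT: [india, golf, alpha, india]
i=0: L=charlie, R=india=BASE -> take LEFT -> charlie
i=1: BASE=delta L=juliet R=golf all differ -> CONFLICT
i=2: L=golf=BASE, R=alpha -> take RIGHT -> alpha
i=3: BASE=golf L=kilo R=india all differ -> CONFLICT
Index 2 -> alpha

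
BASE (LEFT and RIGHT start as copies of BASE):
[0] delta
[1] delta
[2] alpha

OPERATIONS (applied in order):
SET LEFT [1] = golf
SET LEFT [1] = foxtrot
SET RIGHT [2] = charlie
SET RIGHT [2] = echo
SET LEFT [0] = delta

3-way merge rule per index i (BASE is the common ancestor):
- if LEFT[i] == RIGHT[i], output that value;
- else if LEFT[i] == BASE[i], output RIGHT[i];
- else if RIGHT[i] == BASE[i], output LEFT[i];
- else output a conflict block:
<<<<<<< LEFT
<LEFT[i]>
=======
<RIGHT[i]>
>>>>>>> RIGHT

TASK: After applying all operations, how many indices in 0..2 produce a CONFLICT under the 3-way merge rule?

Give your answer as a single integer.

Final LEFT:  [delta, foxtrot, alpha]
Final RIGHT: [delta, delta, echo]
i=0: L=delta R=delta -> agree -> delta
i=1: L=foxtrot, R=delta=BASE -> take LEFT -> foxtrot
i=2: L=alpha=BASE, R=echo -> take RIGHT -> echo
Conflict count: 0

Answer: 0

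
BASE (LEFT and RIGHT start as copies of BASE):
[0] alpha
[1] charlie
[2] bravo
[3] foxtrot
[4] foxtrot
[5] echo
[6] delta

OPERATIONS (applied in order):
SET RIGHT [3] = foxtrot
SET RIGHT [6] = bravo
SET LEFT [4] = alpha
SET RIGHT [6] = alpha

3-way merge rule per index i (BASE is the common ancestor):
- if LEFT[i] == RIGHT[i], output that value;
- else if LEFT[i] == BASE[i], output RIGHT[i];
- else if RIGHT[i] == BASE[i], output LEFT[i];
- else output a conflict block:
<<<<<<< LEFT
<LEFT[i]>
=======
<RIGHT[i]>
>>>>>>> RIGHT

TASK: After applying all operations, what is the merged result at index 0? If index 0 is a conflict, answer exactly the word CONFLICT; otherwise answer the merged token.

Answer: alpha

Derivation:
Final LEFT:  [alpha, charlie, bravo, foxtrot, alpha, echo, delta]
Final RIGHT: [alpha, charlie, bravo, foxtrot, foxtrot, echo, alpha]
i=0: L=alpha R=alpha -> agree -> alpha
i=1: L=charlie R=charlie -> agree -> charlie
i=2: L=bravo R=bravo -> agree -> bravo
i=3: L=foxtrot R=foxtrot -> agree -> foxtrot
i=4: L=alpha, R=foxtrot=BASE -> take LEFT -> alpha
i=5: L=echo R=echo -> agree -> echo
i=6: L=delta=BASE, R=alpha -> take RIGHT -> alpha
Index 0 -> alpha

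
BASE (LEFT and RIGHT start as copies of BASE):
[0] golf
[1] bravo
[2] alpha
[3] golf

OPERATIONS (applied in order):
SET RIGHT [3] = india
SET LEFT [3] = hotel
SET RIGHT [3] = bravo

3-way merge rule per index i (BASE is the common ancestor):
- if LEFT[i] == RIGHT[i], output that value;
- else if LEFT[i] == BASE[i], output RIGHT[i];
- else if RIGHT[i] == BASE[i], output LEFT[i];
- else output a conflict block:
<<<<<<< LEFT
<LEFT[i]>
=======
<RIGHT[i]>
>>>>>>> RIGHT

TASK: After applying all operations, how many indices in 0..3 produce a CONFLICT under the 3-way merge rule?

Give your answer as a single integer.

Answer: 1

Derivation:
Final LEFT:  [golf, bravo, alpha, hotel]
Final RIGHT: [golf, bravo, alpha, bravo]
i=0: L=golf R=golf -> agree -> golf
i=1: L=bravo R=bravo -> agree -> bravo
i=2: L=alpha R=alpha -> agree -> alpha
i=3: BASE=golf L=hotel R=bravo all differ -> CONFLICT
Conflict count: 1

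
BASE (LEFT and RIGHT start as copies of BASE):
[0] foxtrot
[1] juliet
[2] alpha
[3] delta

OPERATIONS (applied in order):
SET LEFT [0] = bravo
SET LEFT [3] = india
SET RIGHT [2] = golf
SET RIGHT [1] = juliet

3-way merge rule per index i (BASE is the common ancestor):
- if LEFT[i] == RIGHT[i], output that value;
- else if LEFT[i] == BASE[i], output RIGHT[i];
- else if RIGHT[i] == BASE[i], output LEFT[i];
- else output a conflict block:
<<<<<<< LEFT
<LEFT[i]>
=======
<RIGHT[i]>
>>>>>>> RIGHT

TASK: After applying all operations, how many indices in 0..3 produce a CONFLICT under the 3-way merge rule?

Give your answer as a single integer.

Answer: 0

Derivation:
Final LEFT:  [bravo, juliet, alpha, india]
Final RIGHT: [foxtrot, juliet, golf, delta]
i=0: L=bravo, R=foxtrot=BASE -> take LEFT -> bravo
i=1: L=juliet R=juliet -> agree -> juliet
i=2: L=alpha=BASE, R=golf -> take RIGHT -> golf
i=3: L=india, R=delta=BASE -> take LEFT -> india
Conflict count: 0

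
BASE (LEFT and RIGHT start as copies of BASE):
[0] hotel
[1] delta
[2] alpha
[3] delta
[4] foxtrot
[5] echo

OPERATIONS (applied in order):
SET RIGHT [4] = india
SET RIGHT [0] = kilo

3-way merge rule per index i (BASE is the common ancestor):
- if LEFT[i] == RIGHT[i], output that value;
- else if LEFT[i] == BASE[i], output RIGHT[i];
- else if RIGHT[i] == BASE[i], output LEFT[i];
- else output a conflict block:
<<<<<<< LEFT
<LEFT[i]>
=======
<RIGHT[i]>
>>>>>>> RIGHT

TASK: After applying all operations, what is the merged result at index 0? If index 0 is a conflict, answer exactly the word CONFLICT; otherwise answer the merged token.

Final LEFT:  [hotel, delta, alpha, delta, foxtrot, echo]
Final RIGHT: [kilo, delta, alpha, delta, india, echo]
i=0: L=hotel=BASE, R=kilo -> take RIGHT -> kilo
i=1: L=delta R=delta -> agree -> delta
i=2: L=alpha R=alpha -> agree -> alpha
i=3: L=delta R=delta -> agree -> delta
i=4: L=foxtrot=BASE, R=india -> take RIGHT -> india
i=5: L=echo R=echo -> agree -> echo
Index 0 -> kilo

Answer: kilo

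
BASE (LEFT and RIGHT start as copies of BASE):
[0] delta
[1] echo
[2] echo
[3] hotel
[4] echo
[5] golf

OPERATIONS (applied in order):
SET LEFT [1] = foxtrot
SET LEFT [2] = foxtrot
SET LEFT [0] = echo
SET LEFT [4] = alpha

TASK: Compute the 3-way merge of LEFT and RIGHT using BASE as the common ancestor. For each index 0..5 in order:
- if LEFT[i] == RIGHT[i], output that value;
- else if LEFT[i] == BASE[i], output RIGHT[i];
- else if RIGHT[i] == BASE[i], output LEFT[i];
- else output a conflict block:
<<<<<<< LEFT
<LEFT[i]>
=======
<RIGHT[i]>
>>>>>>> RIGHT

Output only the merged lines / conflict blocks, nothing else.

Answer: echo
foxtrot
foxtrot
hotel
alpha
golf

Derivation:
Final LEFT:  [echo, foxtrot, foxtrot, hotel, alpha, golf]
Final RIGHT: [delta, echo, echo, hotel, echo, golf]
i=0: L=echo, R=delta=BASE -> take LEFT -> echo
i=1: L=foxtrot, R=echo=BASE -> take LEFT -> foxtrot
i=2: L=foxtrot, R=echo=BASE -> take LEFT -> foxtrot
i=3: L=hotel R=hotel -> agree -> hotel
i=4: L=alpha, R=echo=BASE -> take LEFT -> alpha
i=5: L=golf R=golf -> agree -> golf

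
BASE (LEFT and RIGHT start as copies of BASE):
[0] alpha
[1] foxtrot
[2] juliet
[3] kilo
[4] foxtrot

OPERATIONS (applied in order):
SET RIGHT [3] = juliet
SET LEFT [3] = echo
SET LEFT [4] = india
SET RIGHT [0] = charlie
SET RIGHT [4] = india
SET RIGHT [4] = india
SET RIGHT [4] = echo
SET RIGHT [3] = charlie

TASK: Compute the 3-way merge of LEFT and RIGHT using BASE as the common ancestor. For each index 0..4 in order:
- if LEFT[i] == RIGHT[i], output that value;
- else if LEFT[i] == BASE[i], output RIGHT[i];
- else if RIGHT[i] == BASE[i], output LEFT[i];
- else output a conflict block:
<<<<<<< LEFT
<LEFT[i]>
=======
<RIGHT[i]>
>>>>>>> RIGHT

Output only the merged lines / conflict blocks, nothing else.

Final LEFT:  [alpha, foxtrot, juliet, echo, india]
Final RIGHT: [charlie, foxtrot, juliet, charlie, echo]
i=0: L=alpha=BASE, R=charlie -> take RIGHT -> charlie
i=1: L=foxtrot R=foxtrot -> agree -> foxtrot
i=2: L=juliet R=juliet -> agree -> juliet
i=3: BASE=kilo L=echo R=charlie all differ -> CONFLICT
i=4: BASE=foxtrot L=india R=echo all differ -> CONFLICT

Answer: charlie
foxtrot
juliet
<<<<<<< LEFT
echo
=======
charlie
>>>>>>> RIGHT
<<<<<<< LEFT
india
=======
echo
>>>>>>> RIGHT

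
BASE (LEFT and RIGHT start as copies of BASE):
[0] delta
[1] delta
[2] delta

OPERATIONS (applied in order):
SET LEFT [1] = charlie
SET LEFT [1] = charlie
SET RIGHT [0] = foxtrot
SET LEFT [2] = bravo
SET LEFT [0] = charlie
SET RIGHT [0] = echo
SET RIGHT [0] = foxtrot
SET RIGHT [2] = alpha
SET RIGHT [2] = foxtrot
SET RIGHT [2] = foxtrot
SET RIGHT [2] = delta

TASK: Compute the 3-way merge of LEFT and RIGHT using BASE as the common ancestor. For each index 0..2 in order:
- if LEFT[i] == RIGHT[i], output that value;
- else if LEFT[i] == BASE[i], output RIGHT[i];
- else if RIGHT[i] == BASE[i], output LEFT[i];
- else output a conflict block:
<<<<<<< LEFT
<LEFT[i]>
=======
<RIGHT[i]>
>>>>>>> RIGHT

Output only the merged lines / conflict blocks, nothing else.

Answer: <<<<<<< LEFT
charlie
=======
foxtrot
>>>>>>> RIGHT
charlie
bravo

Derivation:
Final LEFT:  [charlie, charlie, bravo]
Final RIGHT: [foxtrot, delta, delta]
i=0: BASE=delta L=charlie R=foxtrot all differ -> CONFLICT
i=1: L=charlie, R=delta=BASE -> take LEFT -> charlie
i=2: L=bravo, R=delta=BASE -> take LEFT -> bravo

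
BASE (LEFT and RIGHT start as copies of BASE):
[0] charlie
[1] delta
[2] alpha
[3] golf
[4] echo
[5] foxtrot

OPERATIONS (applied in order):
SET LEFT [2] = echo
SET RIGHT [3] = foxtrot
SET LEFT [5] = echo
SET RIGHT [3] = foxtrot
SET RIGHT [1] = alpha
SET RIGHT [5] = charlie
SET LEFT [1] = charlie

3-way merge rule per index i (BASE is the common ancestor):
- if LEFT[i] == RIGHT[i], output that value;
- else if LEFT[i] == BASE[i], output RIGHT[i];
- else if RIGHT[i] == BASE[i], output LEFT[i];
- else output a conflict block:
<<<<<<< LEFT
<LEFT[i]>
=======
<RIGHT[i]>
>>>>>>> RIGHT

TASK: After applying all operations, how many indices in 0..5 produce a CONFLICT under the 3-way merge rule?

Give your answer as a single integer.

Answer: 2

Derivation:
Final LEFT:  [charlie, charlie, echo, golf, echo, echo]
Final RIGHT: [charlie, alpha, alpha, foxtrot, echo, charlie]
i=0: L=charlie R=charlie -> agree -> charlie
i=1: BASE=delta L=charlie R=alpha all differ -> CONFLICT
i=2: L=echo, R=alpha=BASE -> take LEFT -> echo
i=3: L=golf=BASE, R=foxtrot -> take RIGHT -> foxtrot
i=4: L=echo R=echo -> agree -> echo
i=5: BASE=foxtrot L=echo R=charlie all differ -> CONFLICT
Conflict count: 2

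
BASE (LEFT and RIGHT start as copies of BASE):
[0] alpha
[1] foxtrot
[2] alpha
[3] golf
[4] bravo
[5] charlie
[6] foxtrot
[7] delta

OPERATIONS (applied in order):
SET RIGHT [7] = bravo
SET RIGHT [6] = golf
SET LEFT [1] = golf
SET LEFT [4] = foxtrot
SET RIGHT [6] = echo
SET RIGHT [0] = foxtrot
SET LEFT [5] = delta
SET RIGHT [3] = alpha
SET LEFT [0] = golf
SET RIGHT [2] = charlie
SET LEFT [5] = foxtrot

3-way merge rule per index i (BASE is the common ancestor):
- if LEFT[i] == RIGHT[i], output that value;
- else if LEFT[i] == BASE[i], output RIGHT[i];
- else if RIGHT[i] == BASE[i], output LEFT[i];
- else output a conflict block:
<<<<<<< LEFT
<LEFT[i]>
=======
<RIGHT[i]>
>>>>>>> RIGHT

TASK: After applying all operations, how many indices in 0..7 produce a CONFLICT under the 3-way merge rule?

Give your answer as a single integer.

Answer: 1

Derivation:
Final LEFT:  [golf, golf, alpha, golf, foxtrot, foxtrot, foxtrot, delta]
Final RIGHT: [foxtrot, foxtrot, charlie, alpha, bravo, charlie, echo, bravo]
i=0: BASE=alpha L=golf R=foxtrot all differ -> CONFLICT
i=1: L=golf, R=foxtrot=BASE -> take LEFT -> golf
i=2: L=alpha=BASE, R=charlie -> take RIGHT -> charlie
i=3: L=golf=BASE, R=alpha -> take RIGHT -> alpha
i=4: L=foxtrot, R=bravo=BASE -> take LEFT -> foxtrot
i=5: L=foxtrot, R=charlie=BASE -> take LEFT -> foxtrot
i=6: L=foxtrot=BASE, R=echo -> take RIGHT -> echo
i=7: L=delta=BASE, R=bravo -> take RIGHT -> bravo
Conflict count: 1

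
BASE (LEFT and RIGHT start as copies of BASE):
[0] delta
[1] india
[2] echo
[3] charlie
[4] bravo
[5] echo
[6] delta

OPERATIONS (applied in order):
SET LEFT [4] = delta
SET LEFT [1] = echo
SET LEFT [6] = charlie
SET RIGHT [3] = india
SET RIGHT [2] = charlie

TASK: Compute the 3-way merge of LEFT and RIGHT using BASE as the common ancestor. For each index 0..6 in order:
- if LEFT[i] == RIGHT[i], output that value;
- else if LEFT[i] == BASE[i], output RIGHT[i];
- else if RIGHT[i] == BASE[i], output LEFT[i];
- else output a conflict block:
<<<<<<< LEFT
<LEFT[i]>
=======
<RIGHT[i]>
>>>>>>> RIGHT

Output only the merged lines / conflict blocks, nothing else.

Final LEFT:  [delta, echo, echo, charlie, delta, echo, charlie]
Final RIGHT: [delta, india, charlie, india, bravo, echo, delta]
i=0: L=delta R=delta -> agree -> delta
i=1: L=echo, R=india=BASE -> take LEFT -> echo
i=2: L=echo=BASE, R=charlie -> take RIGHT -> charlie
i=3: L=charlie=BASE, R=india -> take RIGHT -> india
i=4: L=delta, R=bravo=BASE -> take LEFT -> delta
i=5: L=echo R=echo -> agree -> echo
i=6: L=charlie, R=delta=BASE -> take LEFT -> charlie

Answer: delta
echo
charlie
india
delta
echo
charlie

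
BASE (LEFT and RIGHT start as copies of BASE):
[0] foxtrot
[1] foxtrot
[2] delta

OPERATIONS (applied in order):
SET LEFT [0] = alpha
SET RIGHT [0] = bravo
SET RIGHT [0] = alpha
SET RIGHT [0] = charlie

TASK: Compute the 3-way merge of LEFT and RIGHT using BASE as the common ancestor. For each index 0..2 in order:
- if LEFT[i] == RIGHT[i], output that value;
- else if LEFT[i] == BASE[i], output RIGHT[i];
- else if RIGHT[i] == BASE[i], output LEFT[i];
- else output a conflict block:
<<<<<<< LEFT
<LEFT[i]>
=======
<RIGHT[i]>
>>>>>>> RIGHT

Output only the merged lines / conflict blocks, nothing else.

Final LEFT:  [alpha, foxtrot, delta]
Final RIGHT: [charlie, foxtrot, delta]
i=0: BASE=foxtrot L=alpha R=charlie all differ -> CONFLICT
i=1: L=foxtrot R=foxtrot -> agree -> foxtrot
i=2: L=delta R=delta -> agree -> delta

Answer: <<<<<<< LEFT
alpha
=======
charlie
>>>>>>> RIGHT
foxtrot
delta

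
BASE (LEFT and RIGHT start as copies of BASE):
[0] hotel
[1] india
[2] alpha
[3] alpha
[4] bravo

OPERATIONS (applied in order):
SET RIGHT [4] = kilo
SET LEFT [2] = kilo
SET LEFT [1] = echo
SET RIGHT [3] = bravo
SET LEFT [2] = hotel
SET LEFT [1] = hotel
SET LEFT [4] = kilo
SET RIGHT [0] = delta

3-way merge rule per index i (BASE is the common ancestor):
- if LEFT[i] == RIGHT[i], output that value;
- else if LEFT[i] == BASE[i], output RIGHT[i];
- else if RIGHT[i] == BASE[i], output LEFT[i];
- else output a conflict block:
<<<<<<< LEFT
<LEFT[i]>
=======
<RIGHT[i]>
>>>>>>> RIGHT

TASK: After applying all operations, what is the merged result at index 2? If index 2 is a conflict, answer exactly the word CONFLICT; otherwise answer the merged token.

Answer: hotel

Derivation:
Final LEFT:  [hotel, hotel, hotel, alpha, kilo]
Final RIGHT: [delta, india, alpha, bravo, kilo]
i=0: L=hotel=BASE, R=delta -> take RIGHT -> delta
i=1: L=hotel, R=india=BASE -> take LEFT -> hotel
i=2: L=hotel, R=alpha=BASE -> take LEFT -> hotel
i=3: L=alpha=BASE, R=bravo -> take RIGHT -> bravo
i=4: L=kilo R=kilo -> agree -> kilo
Index 2 -> hotel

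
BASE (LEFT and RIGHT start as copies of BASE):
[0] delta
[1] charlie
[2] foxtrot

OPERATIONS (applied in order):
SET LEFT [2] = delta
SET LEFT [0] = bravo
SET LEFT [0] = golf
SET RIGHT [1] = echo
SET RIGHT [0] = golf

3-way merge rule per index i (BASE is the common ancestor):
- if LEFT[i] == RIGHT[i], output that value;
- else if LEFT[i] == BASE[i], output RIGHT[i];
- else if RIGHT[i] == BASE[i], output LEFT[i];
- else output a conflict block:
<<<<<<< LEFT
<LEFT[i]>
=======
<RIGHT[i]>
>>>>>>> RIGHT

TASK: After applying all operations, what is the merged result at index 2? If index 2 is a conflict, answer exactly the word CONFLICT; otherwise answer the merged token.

Final LEFT:  [golf, charlie, delta]
Final RIGHT: [golf, echo, foxtrot]
i=0: L=golf R=golf -> agree -> golf
i=1: L=charlie=BASE, R=echo -> take RIGHT -> echo
i=2: L=delta, R=foxtrot=BASE -> take LEFT -> delta
Index 2 -> delta

Answer: delta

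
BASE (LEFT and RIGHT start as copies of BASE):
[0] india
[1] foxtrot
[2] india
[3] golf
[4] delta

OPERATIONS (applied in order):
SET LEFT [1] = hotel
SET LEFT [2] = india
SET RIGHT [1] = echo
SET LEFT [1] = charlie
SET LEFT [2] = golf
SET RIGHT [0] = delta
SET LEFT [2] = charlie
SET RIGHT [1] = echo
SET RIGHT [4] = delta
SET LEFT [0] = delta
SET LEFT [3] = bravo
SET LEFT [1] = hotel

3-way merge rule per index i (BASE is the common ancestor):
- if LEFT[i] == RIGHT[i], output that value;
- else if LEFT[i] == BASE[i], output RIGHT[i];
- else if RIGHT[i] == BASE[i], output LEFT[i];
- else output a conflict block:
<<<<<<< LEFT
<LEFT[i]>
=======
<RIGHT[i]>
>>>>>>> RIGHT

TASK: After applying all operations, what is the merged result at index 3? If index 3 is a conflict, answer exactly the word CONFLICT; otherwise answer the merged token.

Answer: bravo

Derivation:
Final LEFT:  [delta, hotel, charlie, bravo, delta]
Final RIGHT: [delta, echo, india, golf, delta]
i=0: L=delta R=delta -> agree -> delta
i=1: BASE=foxtrot L=hotel R=echo all differ -> CONFLICT
i=2: L=charlie, R=india=BASE -> take LEFT -> charlie
i=3: L=bravo, R=golf=BASE -> take LEFT -> bravo
i=4: L=delta R=delta -> agree -> delta
Index 3 -> bravo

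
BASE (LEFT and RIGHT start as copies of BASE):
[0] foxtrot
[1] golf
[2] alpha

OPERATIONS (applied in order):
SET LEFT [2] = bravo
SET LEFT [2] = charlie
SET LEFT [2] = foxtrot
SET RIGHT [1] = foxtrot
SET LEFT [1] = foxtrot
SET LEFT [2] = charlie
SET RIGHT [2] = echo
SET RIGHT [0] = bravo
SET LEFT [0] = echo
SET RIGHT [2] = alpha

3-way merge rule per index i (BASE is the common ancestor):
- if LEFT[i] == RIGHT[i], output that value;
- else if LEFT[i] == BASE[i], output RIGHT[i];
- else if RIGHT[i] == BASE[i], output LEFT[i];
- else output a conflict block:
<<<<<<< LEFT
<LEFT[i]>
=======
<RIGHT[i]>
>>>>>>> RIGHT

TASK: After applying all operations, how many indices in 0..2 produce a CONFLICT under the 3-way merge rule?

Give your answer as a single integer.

Answer: 1

Derivation:
Final LEFT:  [echo, foxtrot, charlie]
Final RIGHT: [bravo, foxtrot, alpha]
i=0: BASE=foxtrot L=echo R=bravo all differ -> CONFLICT
i=1: L=foxtrot R=foxtrot -> agree -> foxtrot
i=2: L=charlie, R=alpha=BASE -> take LEFT -> charlie
Conflict count: 1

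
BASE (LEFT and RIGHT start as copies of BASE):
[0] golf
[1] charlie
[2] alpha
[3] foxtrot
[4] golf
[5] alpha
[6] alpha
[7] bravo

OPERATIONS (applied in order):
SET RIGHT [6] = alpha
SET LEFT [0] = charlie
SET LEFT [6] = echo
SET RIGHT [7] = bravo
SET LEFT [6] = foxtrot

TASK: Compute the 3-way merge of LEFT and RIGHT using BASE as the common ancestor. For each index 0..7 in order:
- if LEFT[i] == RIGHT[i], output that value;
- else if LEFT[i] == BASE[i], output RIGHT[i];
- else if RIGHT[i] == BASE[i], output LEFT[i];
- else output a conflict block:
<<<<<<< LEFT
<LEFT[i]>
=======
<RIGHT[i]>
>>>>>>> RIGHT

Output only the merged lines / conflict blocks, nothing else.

Final LEFT:  [charlie, charlie, alpha, foxtrot, golf, alpha, foxtrot, bravo]
Final RIGHT: [golf, charlie, alpha, foxtrot, golf, alpha, alpha, bravo]
i=0: L=charlie, R=golf=BASE -> take LEFT -> charlie
i=1: L=charlie R=charlie -> agree -> charlie
i=2: L=alpha R=alpha -> agree -> alpha
i=3: L=foxtrot R=foxtrot -> agree -> foxtrot
i=4: L=golf R=golf -> agree -> golf
i=5: L=alpha R=alpha -> agree -> alpha
i=6: L=foxtrot, R=alpha=BASE -> take LEFT -> foxtrot
i=7: L=bravo R=bravo -> agree -> bravo

Answer: charlie
charlie
alpha
foxtrot
golf
alpha
foxtrot
bravo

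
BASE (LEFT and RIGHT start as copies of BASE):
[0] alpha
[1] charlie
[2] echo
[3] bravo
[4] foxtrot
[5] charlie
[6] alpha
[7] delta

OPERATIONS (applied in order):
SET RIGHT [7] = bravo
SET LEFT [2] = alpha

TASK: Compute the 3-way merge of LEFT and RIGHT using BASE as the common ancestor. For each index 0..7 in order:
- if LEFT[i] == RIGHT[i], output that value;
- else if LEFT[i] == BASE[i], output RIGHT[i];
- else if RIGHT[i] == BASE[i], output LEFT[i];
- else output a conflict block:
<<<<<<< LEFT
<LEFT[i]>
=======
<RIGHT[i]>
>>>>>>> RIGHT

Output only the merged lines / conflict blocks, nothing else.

Answer: alpha
charlie
alpha
bravo
foxtrot
charlie
alpha
bravo

Derivation:
Final LEFT:  [alpha, charlie, alpha, bravo, foxtrot, charlie, alpha, delta]
Final RIGHT: [alpha, charlie, echo, bravo, foxtrot, charlie, alpha, bravo]
i=0: L=alpha R=alpha -> agree -> alpha
i=1: L=charlie R=charlie -> agree -> charlie
i=2: L=alpha, R=echo=BASE -> take LEFT -> alpha
i=3: L=bravo R=bravo -> agree -> bravo
i=4: L=foxtrot R=foxtrot -> agree -> foxtrot
i=5: L=charlie R=charlie -> agree -> charlie
i=6: L=alpha R=alpha -> agree -> alpha
i=7: L=delta=BASE, R=bravo -> take RIGHT -> bravo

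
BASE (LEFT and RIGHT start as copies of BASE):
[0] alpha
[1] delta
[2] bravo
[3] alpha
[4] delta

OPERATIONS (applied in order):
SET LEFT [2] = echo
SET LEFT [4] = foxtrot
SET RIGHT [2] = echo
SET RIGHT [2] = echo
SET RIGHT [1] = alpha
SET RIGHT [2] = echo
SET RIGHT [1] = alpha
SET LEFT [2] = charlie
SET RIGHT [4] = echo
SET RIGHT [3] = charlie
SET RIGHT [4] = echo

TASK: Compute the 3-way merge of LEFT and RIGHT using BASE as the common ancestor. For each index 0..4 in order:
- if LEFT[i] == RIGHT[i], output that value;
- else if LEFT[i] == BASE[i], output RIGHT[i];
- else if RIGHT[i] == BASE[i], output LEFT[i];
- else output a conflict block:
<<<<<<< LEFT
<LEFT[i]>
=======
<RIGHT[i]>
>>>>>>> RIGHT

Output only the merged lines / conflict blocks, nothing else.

Final LEFT:  [alpha, delta, charlie, alpha, foxtrot]
Final RIGHT: [alpha, alpha, echo, charlie, echo]
i=0: L=alpha R=alpha -> agree -> alpha
i=1: L=delta=BASE, R=alpha -> take RIGHT -> alpha
i=2: BASE=bravo L=charlie R=echo all differ -> CONFLICT
i=3: L=alpha=BASE, R=charlie -> take RIGHT -> charlie
i=4: BASE=delta L=foxtrot R=echo all differ -> CONFLICT

Answer: alpha
alpha
<<<<<<< LEFT
charlie
=======
echo
>>>>>>> RIGHT
charlie
<<<<<<< LEFT
foxtrot
=======
echo
>>>>>>> RIGHT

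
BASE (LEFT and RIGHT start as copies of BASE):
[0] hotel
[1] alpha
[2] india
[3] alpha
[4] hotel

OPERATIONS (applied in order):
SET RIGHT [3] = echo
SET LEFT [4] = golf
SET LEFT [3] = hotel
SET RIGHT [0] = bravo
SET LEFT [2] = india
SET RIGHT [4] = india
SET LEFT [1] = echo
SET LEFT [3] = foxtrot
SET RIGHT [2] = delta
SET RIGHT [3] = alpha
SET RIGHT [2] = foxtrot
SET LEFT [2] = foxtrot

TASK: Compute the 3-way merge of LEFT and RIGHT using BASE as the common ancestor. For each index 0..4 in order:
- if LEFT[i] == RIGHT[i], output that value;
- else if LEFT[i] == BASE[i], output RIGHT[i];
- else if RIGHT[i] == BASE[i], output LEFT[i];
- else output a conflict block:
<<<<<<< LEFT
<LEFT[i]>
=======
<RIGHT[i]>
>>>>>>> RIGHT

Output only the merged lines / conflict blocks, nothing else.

Final LEFT:  [hotel, echo, foxtrot, foxtrot, golf]
Final RIGHT: [bravo, alpha, foxtrot, alpha, india]
i=0: L=hotel=BASE, R=bravo -> take RIGHT -> bravo
i=1: L=echo, R=alpha=BASE -> take LEFT -> echo
i=2: L=foxtrot R=foxtrot -> agree -> foxtrot
i=3: L=foxtrot, R=alpha=BASE -> take LEFT -> foxtrot
i=4: BASE=hotel L=golf R=india all differ -> CONFLICT

Answer: bravo
echo
foxtrot
foxtrot
<<<<<<< LEFT
golf
=======
india
>>>>>>> RIGHT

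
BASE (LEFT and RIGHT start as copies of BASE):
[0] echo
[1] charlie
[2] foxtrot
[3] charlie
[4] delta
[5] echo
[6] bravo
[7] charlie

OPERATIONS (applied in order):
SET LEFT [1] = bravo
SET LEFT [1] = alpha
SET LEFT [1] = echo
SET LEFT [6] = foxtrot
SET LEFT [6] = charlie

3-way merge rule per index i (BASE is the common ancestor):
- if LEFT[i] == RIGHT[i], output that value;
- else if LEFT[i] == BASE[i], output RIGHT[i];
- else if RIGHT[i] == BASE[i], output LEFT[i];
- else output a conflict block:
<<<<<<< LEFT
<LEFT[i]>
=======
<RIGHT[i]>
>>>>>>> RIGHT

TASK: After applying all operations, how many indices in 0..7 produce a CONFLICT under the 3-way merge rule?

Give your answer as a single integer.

Final LEFT:  [echo, echo, foxtrot, charlie, delta, echo, charlie, charlie]
Final RIGHT: [echo, charlie, foxtrot, charlie, delta, echo, bravo, charlie]
i=0: L=echo R=echo -> agree -> echo
i=1: L=echo, R=charlie=BASE -> take LEFT -> echo
i=2: L=foxtrot R=foxtrot -> agree -> foxtrot
i=3: L=charlie R=charlie -> agree -> charlie
i=4: L=delta R=delta -> agree -> delta
i=5: L=echo R=echo -> agree -> echo
i=6: L=charlie, R=bravo=BASE -> take LEFT -> charlie
i=7: L=charlie R=charlie -> agree -> charlie
Conflict count: 0

Answer: 0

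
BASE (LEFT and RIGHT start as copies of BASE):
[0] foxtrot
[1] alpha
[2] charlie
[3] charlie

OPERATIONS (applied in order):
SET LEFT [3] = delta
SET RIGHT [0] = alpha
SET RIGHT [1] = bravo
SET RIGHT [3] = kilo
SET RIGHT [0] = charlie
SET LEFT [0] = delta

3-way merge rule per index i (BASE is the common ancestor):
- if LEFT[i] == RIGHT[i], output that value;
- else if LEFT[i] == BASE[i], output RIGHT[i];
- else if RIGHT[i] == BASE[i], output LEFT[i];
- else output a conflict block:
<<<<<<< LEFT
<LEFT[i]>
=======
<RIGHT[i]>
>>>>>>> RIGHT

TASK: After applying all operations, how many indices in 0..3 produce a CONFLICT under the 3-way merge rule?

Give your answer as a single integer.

Answer: 2

Derivation:
Final LEFT:  [delta, alpha, charlie, delta]
Final RIGHT: [charlie, bravo, charlie, kilo]
i=0: BASE=foxtrot L=delta R=charlie all differ -> CONFLICT
i=1: L=alpha=BASE, R=bravo -> take RIGHT -> bravo
i=2: L=charlie R=charlie -> agree -> charlie
i=3: BASE=charlie L=delta R=kilo all differ -> CONFLICT
Conflict count: 2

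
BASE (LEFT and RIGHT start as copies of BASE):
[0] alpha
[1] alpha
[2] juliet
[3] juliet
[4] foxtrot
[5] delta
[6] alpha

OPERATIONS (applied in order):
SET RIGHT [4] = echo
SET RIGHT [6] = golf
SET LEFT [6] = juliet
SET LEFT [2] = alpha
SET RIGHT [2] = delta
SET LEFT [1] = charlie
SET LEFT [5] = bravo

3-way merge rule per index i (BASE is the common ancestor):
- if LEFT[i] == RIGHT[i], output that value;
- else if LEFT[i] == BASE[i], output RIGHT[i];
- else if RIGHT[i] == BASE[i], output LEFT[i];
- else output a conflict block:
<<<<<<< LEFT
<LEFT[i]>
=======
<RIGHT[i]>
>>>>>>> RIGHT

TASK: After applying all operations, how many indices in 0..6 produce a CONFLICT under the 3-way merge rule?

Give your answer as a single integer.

Final LEFT:  [alpha, charlie, alpha, juliet, foxtrot, bravo, juliet]
Final RIGHT: [alpha, alpha, delta, juliet, echo, delta, golf]
i=0: L=alpha R=alpha -> agree -> alpha
i=1: L=charlie, R=alpha=BASE -> take LEFT -> charlie
i=2: BASE=juliet L=alpha R=delta all differ -> CONFLICT
i=3: L=juliet R=juliet -> agree -> juliet
i=4: L=foxtrot=BASE, R=echo -> take RIGHT -> echo
i=5: L=bravo, R=delta=BASE -> take LEFT -> bravo
i=6: BASE=alpha L=juliet R=golf all differ -> CONFLICT
Conflict count: 2

Answer: 2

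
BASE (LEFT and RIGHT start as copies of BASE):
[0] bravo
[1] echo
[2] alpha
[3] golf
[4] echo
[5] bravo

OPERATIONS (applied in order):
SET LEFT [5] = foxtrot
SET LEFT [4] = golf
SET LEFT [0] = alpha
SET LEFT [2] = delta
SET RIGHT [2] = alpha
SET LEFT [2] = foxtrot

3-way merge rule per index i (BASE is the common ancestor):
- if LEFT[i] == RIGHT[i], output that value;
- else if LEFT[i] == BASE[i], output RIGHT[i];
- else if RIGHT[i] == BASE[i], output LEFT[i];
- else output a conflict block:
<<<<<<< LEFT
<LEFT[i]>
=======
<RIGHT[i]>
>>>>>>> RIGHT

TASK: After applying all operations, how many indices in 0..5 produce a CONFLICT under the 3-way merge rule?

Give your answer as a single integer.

Final LEFT:  [alpha, echo, foxtrot, golf, golf, foxtrot]
Final RIGHT: [bravo, echo, alpha, golf, echo, bravo]
i=0: L=alpha, R=bravo=BASE -> take LEFT -> alpha
i=1: L=echo R=echo -> agree -> echo
i=2: L=foxtrot, R=alpha=BASE -> take LEFT -> foxtrot
i=3: L=golf R=golf -> agree -> golf
i=4: L=golf, R=echo=BASE -> take LEFT -> golf
i=5: L=foxtrot, R=bravo=BASE -> take LEFT -> foxtrot
Conflict count: 0

Answer: 0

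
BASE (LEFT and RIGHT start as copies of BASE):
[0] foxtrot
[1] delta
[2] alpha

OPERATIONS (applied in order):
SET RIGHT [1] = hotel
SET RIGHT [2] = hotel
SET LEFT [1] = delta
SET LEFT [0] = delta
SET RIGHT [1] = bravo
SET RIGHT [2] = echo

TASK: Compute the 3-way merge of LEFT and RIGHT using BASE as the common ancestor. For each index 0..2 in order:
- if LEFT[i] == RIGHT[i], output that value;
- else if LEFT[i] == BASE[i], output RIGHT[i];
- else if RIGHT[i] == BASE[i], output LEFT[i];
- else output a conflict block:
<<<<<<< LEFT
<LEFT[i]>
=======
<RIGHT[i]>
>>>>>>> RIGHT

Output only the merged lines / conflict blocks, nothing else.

Final LEFT:  [delta, delta, alpha]
Final RIGHT: [foxtrot, bravo, echo]
i=0: L=delta, R=foxtrot=BASE -> take LEFT -> delta
i=1: L=delta=BASE, R=bravo -> take RIGHT -> bravo
i=2: L=alpha=BASE, R=echo -> take RIGHT -> echo

Answer: delta
bravo
echo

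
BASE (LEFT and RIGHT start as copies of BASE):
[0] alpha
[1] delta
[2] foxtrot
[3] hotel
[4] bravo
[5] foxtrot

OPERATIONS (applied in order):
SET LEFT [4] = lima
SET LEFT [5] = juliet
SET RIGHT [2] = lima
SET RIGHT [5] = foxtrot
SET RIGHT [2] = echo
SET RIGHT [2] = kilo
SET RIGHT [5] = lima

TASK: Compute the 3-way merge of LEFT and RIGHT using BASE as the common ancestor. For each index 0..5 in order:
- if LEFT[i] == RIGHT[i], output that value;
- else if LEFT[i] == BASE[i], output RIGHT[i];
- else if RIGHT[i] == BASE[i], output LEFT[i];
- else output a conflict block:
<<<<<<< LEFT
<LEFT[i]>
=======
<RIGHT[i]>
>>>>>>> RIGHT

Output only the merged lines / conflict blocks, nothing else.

Final LEFT:  [alpha, delta, foxtrot, hotel, lima, juliet]
Final RIGHT: [alpha, delta, kilo, hotel, bravo, lima]
i=0: L=alpha R=alpha -> agree -> alpha
i=1: L=delta R=delta -> agree -> delta
i=2: L=foxtrot=BASE, R=kilo -> take RIGHT -> kilo
i=3: L=hotel R=hotel -> agree -> hotel
i=4: L=lima, R=bravo=BASE -> take LEFT -> lima
i=5: BASE=foxtrot L=juliet R=lima all differ -> CONFLICT

Answer: alpha
delta
kilo
hotel
lima
<<<<<<< LEFT
juliet
=======
lima
>>>>>>> RIGHT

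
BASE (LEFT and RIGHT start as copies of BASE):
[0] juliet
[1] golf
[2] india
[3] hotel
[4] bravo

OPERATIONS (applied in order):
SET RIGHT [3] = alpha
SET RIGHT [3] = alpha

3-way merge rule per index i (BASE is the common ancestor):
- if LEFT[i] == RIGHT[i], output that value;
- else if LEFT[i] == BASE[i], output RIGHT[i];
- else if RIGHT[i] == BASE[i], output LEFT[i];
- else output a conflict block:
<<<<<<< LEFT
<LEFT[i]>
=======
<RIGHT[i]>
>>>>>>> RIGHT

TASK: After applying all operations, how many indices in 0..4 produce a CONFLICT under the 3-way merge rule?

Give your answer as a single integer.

Final LEFT:  [juliet, golf, india, hotel, bravo]
Final RIGHT: [juliet, golf, india, alpha, bravo]
i=0: L=juliet R=juliet -> agree -> juliet
i=1: L=golf R=golf -> agree -> golf
i=2: L=india R=india -> agree -> india
i=3: L=hotel=BASE, R=alpha -> take RIGHT -> alpha
i=4: L=bravo R=bravo -> agree -> bravo
Conflict count: 0

Answer: 0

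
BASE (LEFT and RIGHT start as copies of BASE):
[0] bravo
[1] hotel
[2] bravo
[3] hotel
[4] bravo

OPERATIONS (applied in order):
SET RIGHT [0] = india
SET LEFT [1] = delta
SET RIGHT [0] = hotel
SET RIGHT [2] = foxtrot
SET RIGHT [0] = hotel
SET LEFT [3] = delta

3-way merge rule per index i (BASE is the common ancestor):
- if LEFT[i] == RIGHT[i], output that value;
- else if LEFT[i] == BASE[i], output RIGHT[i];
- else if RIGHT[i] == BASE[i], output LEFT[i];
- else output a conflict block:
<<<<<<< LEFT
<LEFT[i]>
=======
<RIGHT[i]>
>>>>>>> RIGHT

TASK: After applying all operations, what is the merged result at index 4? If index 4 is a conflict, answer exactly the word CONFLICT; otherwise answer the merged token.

Final LEFT:  [bravo, delta, bravo, delta, bravo]
Final RIGHT: [hotel, hotel, foxtrot, hotel, bravo]
i=0: L=bravo=BASE, R=hotel -> take RIGHT -> hotel
i=1: L=delta, R=hotel=BASE -> take LEFT -> delta
i=2: L=bravo=BASE, R=foxtrot -> take RIGHT -> foxtrot
i=3: L=delta, R=hotel=BASE -> take LEFT -> delta
i=4: L=bravo R=bravo -> agree -> bravo
Index 4 -> bravo

Answer: bravo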